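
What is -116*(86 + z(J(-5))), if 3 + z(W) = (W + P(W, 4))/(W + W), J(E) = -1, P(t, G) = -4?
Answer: -9918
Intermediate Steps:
z(W) = -3 + (-4 + W)/(2*W) (z(W) = -3 + (W - 4)/(W + W) = -3 + (-4 + W)/((2*W)) = -3 + (-4 + W)*(1/(2*W)) = -3 + (-4 + W)/(2*W))
-116*(86 + z(J(-5))) = -116*(86 + (-5/2 - 2/(-1))) = -116*(86 + (-5/2 - 2*(-1))) = -116*(86 + (-5/2 + 2)) = -116*(86 - 1/2) = -116*171/2 = -9918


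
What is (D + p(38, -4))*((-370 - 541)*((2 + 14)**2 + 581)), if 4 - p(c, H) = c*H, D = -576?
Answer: 320252940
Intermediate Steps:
p(c, H) = 4 - H*c (p(c, H) = 4 - c*H = 4 - H*c)
(D + p(38, -4))*((-370 - 541)*((2 + 14)**2 + 581)) = (-576 + (4 - 1*(-4)*38))*((-370 - 541)*((2 + 14)**2 + 581)) = (-576 + (4 + 152))*(-911*(16**2 + 581)) = (-576 + 156)*(-911*(256 + 581)) = -(-382620)*837 = -420*(-762507) = 320252940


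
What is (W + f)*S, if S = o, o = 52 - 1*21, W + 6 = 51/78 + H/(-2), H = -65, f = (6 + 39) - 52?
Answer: 8122/13 ≈ 624.77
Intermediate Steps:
f = -7 (f = 45 - 52 = -7)
W = 353/13 (W = -6 + (51/78 - 65/(-2)) = -6 + (51*(1/78) - 65*(-½)) = -6 + (17/26 + 65/2) = -6 + 431/13 = 353/13 ≈ 27.154)
o = 31 (o = 52 - 21 = 31)
S = 31
(W + f)*S = (353/13 - 7)*31 = (262/13)*31 = 8122/13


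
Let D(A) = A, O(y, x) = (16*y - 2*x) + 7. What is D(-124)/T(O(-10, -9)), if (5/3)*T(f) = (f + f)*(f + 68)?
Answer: -62/5427 ≈ -0.011424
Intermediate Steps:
O(y, x) = 7 - 2*x + 16*y (O(y, x) = (-2*x + 16*y) + 7 = 7 - 2*x + 16*y)
T(f) = 6*f*(68 + f)/5 (T(f) = 3*((f + f)*(f + 68))/5 = 3*((2*f)*(68 + f))/5 = 3*(2*f*(68 + f))/5 = 6*f*(68 + f)/5)
D(-124)/T(O(-10, -9)) = -124*5/(6*(68 + (7 - 2*(-9) + 16*(-10)))*(7 - 2*(-9) + 16*(-10))) = -124*5/(6*(68 + (7 + 18 - 160))*(7 + 18 - 160)) = -124*(-1/(162*(68 - 135))) = -124/((6/5)*(-135)*(-67)) = -124/10854 = -124*1/10854 = -62/5427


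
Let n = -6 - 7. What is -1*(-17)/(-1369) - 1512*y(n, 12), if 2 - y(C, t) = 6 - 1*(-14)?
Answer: 37258687/1369 ≈ 27216.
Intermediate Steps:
n = -13
y(C, t) = -18 (y(C, t) = 2 - (6 - 1*(-14)) = 2 - (6 + 14) = 2 - 1*20 = 2 - 20 = -18)
-1*(-17)/(-1369) - 1512*y(n, 12) = -1*(-17)/(-1369) - 1512*(-18) = 17*(-1/1369) + 27216 = -17/1369 + 27216 = 37258687/1369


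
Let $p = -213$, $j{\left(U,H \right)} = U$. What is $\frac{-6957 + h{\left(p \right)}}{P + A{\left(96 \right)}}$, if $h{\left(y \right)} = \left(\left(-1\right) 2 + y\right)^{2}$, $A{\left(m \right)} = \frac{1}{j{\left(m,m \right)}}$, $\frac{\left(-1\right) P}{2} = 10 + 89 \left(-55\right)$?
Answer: $\frac{3769728}{937921} \approx 4.0192$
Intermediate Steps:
$P = 9770$ ($P = - 2 \left(10 + 89 \left(-55\right)\right) = - 2 \left(10 - 4895\right) = \left(-2\right) \left(-4885\right) = 9770$)
$A{\left(m \right)} = \frac{1}{m}$
$h{\left(y \right)} = \left(-2 + y\right)^{2}$
$\frac{-6957 + h{\left(p \right)}}{P + A{\left(96 \right)}} = \frac{-6957 + \left(-2 - 213\right)^{2}}{9770 + \frac{1}{96}} = \frac{-6957 + \left(-215\right)^{2}}{9770 + \frac{1}{96}} = \frac{-6957 + 46225}{\frac{937921}{96}} = 39268 \cdot \frac{96}{937921} = \frac{3769728}{937921}$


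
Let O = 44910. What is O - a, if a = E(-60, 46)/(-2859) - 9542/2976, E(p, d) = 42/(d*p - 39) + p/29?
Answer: 1723254917770715/38368557648 ≈ 44913.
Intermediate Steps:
E(p, d) = 42/(-39 + d*p) + p/29 (E(p, d) = 42/(-39 + d*p) + p*(1/29) = 42/(-39 + d*p) + p/29)
a = -122993799035/38368557648 (a = ((1218 - 39*(-60) + 46*(-60)**2)/(29*(-39 + 46*(-60))))/(-2859) - 9542/2976 = ((1218 + 2340 + 46*3600)/(29*(-39 - 2760)))*(-1/2859) - 9542*1/2976 = ((1/29)*(1218 + 2340 + 165600)/(-2799))*(-1/2859) - 4771/1488 = ((1/29)*(-1/2799)*169158)*(-1/2859) - 4771/1488 = -56386/27057*(-1/2859) - 4771/1488 = 56386/77355963 - 4771/1488 = -122993799035/38368557648 ≈ -3.2056)
O - a = 44910 - 1*(-122993799035/38368557648) = 44910 + 122993799035/38368557648 = 1723254917770715/38368557648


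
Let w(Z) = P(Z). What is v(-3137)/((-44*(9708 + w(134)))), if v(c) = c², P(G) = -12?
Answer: -9840769/426624 ≈ -23.067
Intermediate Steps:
w(Z) = -12
v(-3137)/((-44*(9708 + w(134)))) = (-3137)²/((-44*(9708 - 12))) = 9840769/((-44*9696)) = 9840769/(-426624) = 9840769*(-1/426624) = -9840769/426624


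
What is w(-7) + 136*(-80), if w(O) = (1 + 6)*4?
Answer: -10852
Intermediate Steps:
w(O) = 28 (w(O) = 7*4 = 28)
w(-7) + 136*(-80) = 28 + 136*(-80) = 28 - 10880 = -10852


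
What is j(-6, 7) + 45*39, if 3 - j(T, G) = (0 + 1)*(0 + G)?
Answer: 1751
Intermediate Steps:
j(T, G) = 3 - G (j(T, G) = 3 - (0 + 1)*(0 + G) = 3 - G)
j(-6, 7) + 45*39 = (3 - 1*7) + 45*39 = (3 - 7) + 1755 = -4 + 1755 = 1751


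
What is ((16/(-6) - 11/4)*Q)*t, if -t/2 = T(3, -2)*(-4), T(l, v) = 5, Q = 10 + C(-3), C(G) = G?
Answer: -4550/3 ≈ -1516.7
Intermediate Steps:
Q = 7 (Q = 10 - 3 = 7)
t = 40 (t = -10*(-4) = -2*(-20) = 40)
((16/(-6) - 11/4)*Q)*t = ((16/(-6) - 11/4)*7)*40 = ((16*(-⅙) - 11*¼)*7)*40 = ((-8/3 - 11/4)*7)*40 = -65/12*7*40 = -455/12*40 = -4550/3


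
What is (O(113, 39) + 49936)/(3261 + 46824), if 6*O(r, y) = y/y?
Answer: 299617/300510 ≈ 0.99703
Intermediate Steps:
O(r, y) = 1/6 (O(r, y) = (y/y)/6 = (1/6)*1 = 1/6)
(O(113, 39) + 49936)/(3261 + 46824) = (1/6 + 49936)/(3261 + 46824) = (299617/6)/50085 = (299617/6)*(1/50085) = 299617/300510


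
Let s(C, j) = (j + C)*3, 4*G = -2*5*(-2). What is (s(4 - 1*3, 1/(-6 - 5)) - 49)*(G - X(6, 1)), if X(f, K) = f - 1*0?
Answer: 509/11 ≈ 46.273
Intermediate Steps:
G = 5 (G = (-2*5*(-2))/4 = (-10*(-2))/4 = (¼)*20 = 5)
X(f, K) = f (X(f, K) = f + 0 = f)
s(C, j) = 3*C + 3*j (s(C, j) = (C + j)*3 = 3*C + 3*j)
(s(4 - 1*3, 1/(-6 - 5)) - 49)*(G - X(6, 1)) = ((3*(4 - 1*3) + 3/(-6 - 5)) - 49)*(5 - 1*6) = ((3*(4 - 3) + 3/(-11)) - 49)*(5 - 6) = ((3*1 + 3*(-1/11)) - 49)*(-1) = ((3 - 3/11) - 49)*(-1) = (30/11 - 49)*(-1) = -509/11*(-1) = 509/11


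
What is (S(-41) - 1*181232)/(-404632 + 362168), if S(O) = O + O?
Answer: 90657/21232 ≈ 4.2698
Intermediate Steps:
S(O) = 2*O
(S(-41) - 1*181232)/(-404632 + 362168) = (2*(-41) - 1*181232)/(-404632 + 362168) = (-82 - 181232)/(-42464) = -181314*(-1/42464) = 90657/21232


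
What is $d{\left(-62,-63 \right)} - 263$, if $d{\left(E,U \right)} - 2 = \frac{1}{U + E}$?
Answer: $- \frac{32626}{125} \approx -261.01$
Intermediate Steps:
$d{\left(E,U \right)} = 2 + \frac{1}{E + U}$ ($d{\left(E,U \right)} = 2 + \frac{1}{U + E} = 2 + \frac{1}{E + U}$)
$d{\left(-62,-63 \right)} - 263 = \frac{1 + 2 \left(-62\right) + 2 \left(-63\right)}{-62 - 63} - 263 = \frac{1 - 124 - 126}{-125} - 263 = \left(- \frac{1}{125}\right) \left(-249\right) - 263 = \frac{249}{125} - 263 = - \frac{32626}{125}$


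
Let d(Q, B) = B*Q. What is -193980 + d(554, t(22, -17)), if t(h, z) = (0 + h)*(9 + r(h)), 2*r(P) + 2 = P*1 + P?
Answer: 171660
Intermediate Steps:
r(P) = -1 + P (r(P) = -1 + (P*1 + P)/2 = -1 + (P + P)/2 = -1 + (2*P)/2 = -1 + P)
t(h, z) = h*(8 + h) (t(h, z) = (0 + h)*(9 + (-1 + h)) = h*(8 + h))
-193980 + d(554, t(22, -17)) = -193980 + (22*(8 + 22))*554 = -193980 + (22*30)*554 = -193980 + 660*554 = -193980 + 365640 = 171660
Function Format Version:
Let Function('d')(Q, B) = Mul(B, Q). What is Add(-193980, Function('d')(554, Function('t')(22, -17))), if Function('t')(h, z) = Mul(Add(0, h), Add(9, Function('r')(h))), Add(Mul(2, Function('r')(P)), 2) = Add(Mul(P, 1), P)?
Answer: 171660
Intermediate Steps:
Function('r')(P) = Add(-1, P) (Function('r')(P) = Add(-1, Mul(Rational(1, 2), Add(Mul(P, 1), P))) = Add(-1, Mul(Rational(1, 2), Add(P, P))) = Add(-1, Mul(Rational(1, 2), Mul(2, P))) = Add(-1, P))
Function('t')(h, z) = Mul(h, Add(8, h)) (Function('t')(h, z) = Mul(Add(0, h), Add(9, Add(-1, h))) = Mul(h, Add(8, h)))
Add(-193980, Function('d')(554, Function('t')(22, -17))) = Add(-193980, Mul(Mul(22, Add(8, 22)), 554)) = Add(-193980, Mul(Mul(22, 30), 554)) = Add(-193980, Mul(660, 554)) = Add(-193980, 365640) = 171660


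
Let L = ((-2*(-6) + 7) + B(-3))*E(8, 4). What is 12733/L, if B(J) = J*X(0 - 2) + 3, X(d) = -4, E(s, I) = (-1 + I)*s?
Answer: 749/48 ≈ 15.604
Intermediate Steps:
E(s, I) = s*(-1 + I)
B(J) = 3 - 4*J (B(J) = J*(-4) + 3 = -4*J + 3 = 3 - 4*J)
L = 816 (L = ((-2*(-6) + 7) + (3 - 4*(-3)))*(8*(-1 + 4)) = ((12 + 7) + (3 + 12))*(8*3) = (19 + 15)*24 = 34*24 = 816)
12733/L = 12733/816 = 12733*(1/816) = 749/48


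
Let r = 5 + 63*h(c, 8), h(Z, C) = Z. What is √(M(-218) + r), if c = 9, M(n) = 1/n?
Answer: 3*√3020390/218 ≈ 23.916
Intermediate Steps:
r = 572 (r = 5 + 63*9 = 5 + 567 = 572)
√(M(-218) + r) = √(1/(-218) + 572) = √(-1/218 + 572) = √(124695/218) = 3*√3020390/218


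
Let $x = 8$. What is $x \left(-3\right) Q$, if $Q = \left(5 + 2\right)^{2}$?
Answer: $-1176$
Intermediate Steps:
$Q = 49$ ($Q = 7^{2} = 49$)
$x \left(-3\right) Q = 8 \left(-3\right) 49 = \left(-24\right) 49 = -1176$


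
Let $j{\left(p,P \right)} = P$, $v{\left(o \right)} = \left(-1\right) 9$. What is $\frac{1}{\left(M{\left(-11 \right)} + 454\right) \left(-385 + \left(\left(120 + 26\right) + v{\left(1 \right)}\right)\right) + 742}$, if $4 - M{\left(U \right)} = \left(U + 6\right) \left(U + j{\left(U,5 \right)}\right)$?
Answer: $- \frac{1}{105402} \approx -9.4875 \cdot 10^{-6}$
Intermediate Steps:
$v{\left(o \right)} = -9$
$M{\left(U \right)} = 4 - \left(5 + U\right) \left(6 + U\right)$ ($M{\left(U \right)} = 4 - \left(U + 6\right) \left(U + 5\right) = 4 - \left(6 + U\right) \left(5 + U\right) = 4 - \left(5 + U\right) \left(6 + U\right)$)
$\frac{1}{\left(M{\left(-11 \right)} + 454\right) \left(-385 + \left(\left(120 + 26\right) + v{\left(1 \right)}\right)\right) + 742} = \frac{1}{\left(\left(-26 - \left(-11\right)^{2} - -121\right) + 454\right) \left(-385 + \left(\left(120 + 26\right) - 9\right)\right) + 742} = \frac{1}{\left(\left(-26 - 121 + 121\right) + 454\right) \left(-385 + \left(146 - 9\right)\right) + 742} = \frac{1}{\left(\left(-26 - 121 + 121\right) + 454\right) \left(-385 + 137\right) + 742} = \frac{1}{\left(-26 + 454\right) \left(-248\right) + 742} = \frac{1}{428 \left(-248\right) + 742} = \frac{1}{-106144 + 742} = \frac{1}{-105402} = - \frac{1}{105402}$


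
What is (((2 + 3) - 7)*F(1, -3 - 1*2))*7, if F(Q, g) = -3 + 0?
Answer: 42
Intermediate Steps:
F(Q, g) = -3
(((2 + 3) - 7)*F(1, -3 - 1*2))*7 = (((2 + 3) - 7)*(-3))*7 = ((5 - 7)*(-3))*7 = -2*(-3)*7 = 6*7 = 42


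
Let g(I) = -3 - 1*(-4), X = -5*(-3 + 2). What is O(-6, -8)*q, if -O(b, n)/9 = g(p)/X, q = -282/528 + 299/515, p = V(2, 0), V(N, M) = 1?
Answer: -18963/226600 ≈ -0.083685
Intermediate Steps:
p = 1
X = 5 (X = -5*(-1) = 5)
g(I) = 1 (g(I) = -3 + 4 = 1)
q = 2107/45320 (q = -282*1/528 + 299*(1/515) = -47/88 + 299/515 = 2107/45320 ≈ 0.046492)
O(b, n) = -9/5
O(-6, -8)*q = -9/5*2107/45320 = -18963/226600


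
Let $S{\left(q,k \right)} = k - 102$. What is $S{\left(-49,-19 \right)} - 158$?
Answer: $-279$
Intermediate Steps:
$S{\left(q,k \right)} = -102 + k$
$S{\left(-49,-19 \right)} - 158 = \left(-102 - 19\right) - 158 = -121 - 158 = -279$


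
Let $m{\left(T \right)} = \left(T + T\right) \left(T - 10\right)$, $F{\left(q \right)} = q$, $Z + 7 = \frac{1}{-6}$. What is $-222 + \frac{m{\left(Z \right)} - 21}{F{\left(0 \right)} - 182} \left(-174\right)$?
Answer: $- \frac{3733}{546} \approx -6.837$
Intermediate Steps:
$Z = - \frac{43}{6}$ ($Z = -7 + \frac{1}{-6} = -7 - \frac{1}{6} = - \frac{43}{6} \approx -7.1667$)
$m{\left(T \right)} = 2 T \left(-10 + T\right)$
$-222 + \frac{m{\left(Z \right)} - 21}{F{\left(0 \right)} - 182} \left(-174\right) = -222 + \frac{2 \left(- \frac{43}{6}\right) \left(-10 - \frac{43}{6}\right) - 21}{0 - 182} \left(-174\right) = -222 + \frac{2 \left(- \frac{43}{6}\right) \left(- \frac{103}{6}\right) - 21}{-182} \left(-174\right) = -222 + \left(\frac{4429}{18} - 21\right) \left(- \frac{1}{182}\right) \left(-174\right) = -222 + \frac{4051}{18} \left(- \frac{1}{182}\right) \left(-174\right) = -222 - - \frac{117479}{546} = -222 + \frac{117479}{546} = - \frac{3733}{546}$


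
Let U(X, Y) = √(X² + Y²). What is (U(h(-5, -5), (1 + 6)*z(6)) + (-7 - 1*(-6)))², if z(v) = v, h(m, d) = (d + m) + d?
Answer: 1990 - 6*√221 ≈ 1900.8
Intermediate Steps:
h(m, d) = m + 2*d
(U(h(-5, -5), (1 + 6)*z(6)) + (-7 - 1*(-6)))² = (√((-5 + 2*(-5))² + ((1 + 6)*6)²) + (-7 - 1*(-6)))² = (√((-5 - 10)² + (7*6)²) + (-7 + 6))² = (√((-15)² + 42²) - 1)² = (√(225 + 1764) - 1)² = (√1989 - 1)² = (3*√221 - 1)² = (-1 + 3*√221)²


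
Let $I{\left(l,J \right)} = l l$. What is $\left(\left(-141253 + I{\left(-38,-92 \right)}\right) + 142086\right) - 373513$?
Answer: $-371236$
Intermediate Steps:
$I{\left(l,J \right)} = l^{2}$
$\left(\left(-141253 + I{\left(-38,-92 \right)}\right) + 142086\right) - 373513 = \left(\left(-141253 + \left(-38\right)^{2}\right) + 142086\right) - 373513 = \left(\left(-141253 + 1444\right) + 142086\right) - 373513 = \left(-139809 + 142086\right) - 373513 = 2277 - 373513 = -371236$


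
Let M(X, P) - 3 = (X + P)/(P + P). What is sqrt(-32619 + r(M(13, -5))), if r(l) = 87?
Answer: 2*I*sqrt(8133) ≈ 180.37*I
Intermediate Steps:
M(X, P) = 3 + (P + X)/(2*P) (M(X, P) = 3 + (X + P)/(P + P) = 3 + (P + X)/((2*P)) = 3 + (P + X)*(1/(2*P)) = 3 + (P + X)/(2*P))
sqrt(-32619 + r(M(13, -5))) = sqrt(-32619 + 87) = sqrt(-32532) = 2*I*sqrt(8133)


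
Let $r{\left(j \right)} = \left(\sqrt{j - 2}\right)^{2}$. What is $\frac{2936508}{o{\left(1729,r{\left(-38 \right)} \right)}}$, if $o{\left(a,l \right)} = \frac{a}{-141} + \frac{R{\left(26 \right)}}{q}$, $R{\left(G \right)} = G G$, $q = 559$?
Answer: $- \frac{17804048004}{67015} \approx -2.6567 \cdot 10^{5}$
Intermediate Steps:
$R{\left(G \right)} = G^{2}$
$r{\left(j \right)} = -2 + j$ ($r{\left(j \right)} = \left(\sqrt{-2 + j}\right)^{2} = -2 + j$)
$o{\left(a,l \right)} = \frac{52}{43} - \frac{a}{141}$ ($o{\left(a,l \right)} = \frac{a}{-141} + \frac{26^{2}}{559} = a \left(- \frac{1}{141}\right) + 676 \cdot \frac{1}{559} = - \frac{a}{141} + \frac{52}{43} = \frac{52}{43} - \frac{a}{141}$)
$\frac{2936508}{o{\left(1729,r{\left(-38 \right)} \right)}} = \frac{2936508}{\frac{52}{43} - \frac{1729}{141}} = \frac{2936508}{- \frac{67015}{6063}} = 2936508 \left(- \frac{6063}{67015}\right) = - \frac{17804048004}{67015}$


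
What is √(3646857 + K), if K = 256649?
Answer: √3903506 ≈ 1975.7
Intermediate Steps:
√(3646857 + K) = √(3646857 + 256649) = √3903506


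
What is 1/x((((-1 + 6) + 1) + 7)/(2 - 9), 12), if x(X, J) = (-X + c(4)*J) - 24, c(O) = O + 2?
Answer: 7/349 ≈ 0.020057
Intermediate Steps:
c(O) = 2 + O
x(X, J) = -24 - X + 6*J (x(X, J) = (-X + (2 + 4)*J) - 24 = (-X + 6*J) - 24 = -24 - X + 6*J)
1/x((((-1 + 6) + 1) + 7)/(2 - 9), 12) = 1/(-24 - (((-1 + 6) + 1) + 7)/(2 - 9) + 6*12) = 1/(-24 - ((5 + 1) + 7)/(-7) + 72) = 1/(-24 - (6 + 7)*(-1)/7 + 72) = 1/(-24 - 13*(-1)/7 + 72) = 1/(-24 - 1*(-13/7) + 72) = 1/(-24 + 13/7 + 72) = 1/(349/7) = 7/349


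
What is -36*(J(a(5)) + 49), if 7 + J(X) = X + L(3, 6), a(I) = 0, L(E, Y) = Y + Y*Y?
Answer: -3024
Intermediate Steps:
L(E, Y) = Y + Y**2
J(X) = 35 + X (J(X) = -7 + (X + 6*(1 + 6)) = -7 + (X + 6*7) = -7 + (X + 42) = -7 + (42 + X) = 35 + X)
-36*(J(a(5)) + 49) = -36*((35 + 0) + 49) = -36*(35 + 49) = -36*84 = -3024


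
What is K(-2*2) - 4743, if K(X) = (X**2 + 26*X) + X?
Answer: -4835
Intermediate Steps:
K(X) = X**2 + 27*X
K(-2*2) - 4743 = (-2*2)*(27 - 2*2) - 4743 = -4*(27 - 4) - 4743 = -4*23 - 4743 = -92 - 4743 = -4835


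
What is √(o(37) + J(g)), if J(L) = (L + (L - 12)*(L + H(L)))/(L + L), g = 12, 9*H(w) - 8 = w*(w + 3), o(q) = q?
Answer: 5*√6/2 ≈ 6.1237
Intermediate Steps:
H(w) = 8/9 + w*(3 + w)/9 (H(w) = 8/9 + (w*(w + 3))/9 = 8/9 + (w*(3 + w))/9 = 8/9 + w*(3 + w)/9)
J(L) = (L + (-12 + L)*(8/9 + L²/9 + 4*L/3))/(2*L) (J(L) = (L + (L - 12)*(L + (8/9 + L/3 + L²/9)))/(L + L) = (L + (-12 + L)*(8/9 + L²/9 + 4*L/3))/((2*L)) = (L + (-12 + L)*(8/9 + L²/9 + 4*L/3))*(1/(2*L)) = (L + (-12 + L)*(8/9 + L²/9 + 4*L/3))/(2*L))
√(o(37) + J(g)) = √(37 + (1/18)*(-96 + 12³ - 127*12)/12) = √(37 + (1/18)*(1/12)*(-96 + 1728 - 1524)) = √(37 + (1/18)*(1/12)*108) = √(37 + ½) = √(75/2) = 5*√6/2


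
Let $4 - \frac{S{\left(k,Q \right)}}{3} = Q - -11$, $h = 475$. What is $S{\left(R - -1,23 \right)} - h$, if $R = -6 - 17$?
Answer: $-565$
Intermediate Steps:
$R = -23$ ($R = -6 - 17 = -23$)
$S{\left(k,Q \right)} = -21 - 3 Q$ ($S{\left(k,Q \right)} = 12 - 3 \left(Q - -11\right) = 12 - 3 \left(Q + 11\right) = 12 - 3 \left(11 + Q\right) = 12 - \left(33 + 3 Q\right) = -21 - 3 Q$)
$S{\left(R - -1,23 \right)} - h = \left(-21 - 69\right) - 475 = -90 - 475 = -565$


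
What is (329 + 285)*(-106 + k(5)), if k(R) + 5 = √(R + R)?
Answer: -68154 + 614*√10 ≈ -66212.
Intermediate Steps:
k(R) = -5 + √2*√R (k(R) = -5 + √(R + R) = -5 + √(2*R) = -5 + √2*√R)
(329 + 285)*(-106 + k(5)) = (329 + 285)*(-106 + (-5 + √2*√5)) = 614*(-106 + (-5 + √10)) = 614*(-111 + √10) = -68154 + 614*√10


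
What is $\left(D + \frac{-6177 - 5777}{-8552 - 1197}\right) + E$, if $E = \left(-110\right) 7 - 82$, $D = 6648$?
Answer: $\frac{56517158}{9749} \approx 5797.2$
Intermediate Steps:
$E = -852$ ($E = -770 - 82 = -852$)
$\left(D + \frac{-6177 - 5777}{-8552 - 1197}\right) + E = \left(6648 + \frac{-6177 - 5777}{-8552 - 1197}\right) - 852 = \left(6648 - \frac{11954}{-9749}\right) - 852 = \left(6648 - - \frac{11954}{9749}\right) - 852 = \left(6648 + \frac{11954}{9749}\right) - 852 = \frac{64823306}{9749} - 852 = \frac{56517158}{9749}$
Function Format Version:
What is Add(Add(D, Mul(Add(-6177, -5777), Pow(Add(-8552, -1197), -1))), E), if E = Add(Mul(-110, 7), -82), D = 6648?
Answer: Rational(56517158, 9749) ≈ 5797.2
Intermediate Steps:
E = -852 (E = Add(-770, -82) = -852)
Add(Add(D, Mul(Add(-6177, -5777), Pow(Add(-8552, -1197), -1))), E) = Add(Add(6648, Mul(Add(-6177, -5777), Pow(Add(-8552, -1197), -1))), -852) = Add(Add(6648, Mul(-11954, Pow(-9749, -1))), -852) = Add(Add(6648, Mul(-11954, Rational(-1, 9749))), -852) = Add(Add(6648, Rational(11954, 9749)), -852) = Add(Rational(64823306, 9749), -852) = Rational(56517158, 9749)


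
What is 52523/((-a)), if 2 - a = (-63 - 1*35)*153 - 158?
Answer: -52523/15154 ≈ -3.4660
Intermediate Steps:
a = 15154 (a = 2 - ((-63 - 1*35)*153 - 158) = 2 - ((-63 - 35)*153 - 158) = 2 - (-98*153 - 158) = 2 - (-14994 - 158) = 2 - 1*(-15152) = 2 + 15152 = 15154)
52523/((-a)) = 52523/((-1*15154)) = 52523/(-15154) = 52523*(-1/15154) = -52523/15154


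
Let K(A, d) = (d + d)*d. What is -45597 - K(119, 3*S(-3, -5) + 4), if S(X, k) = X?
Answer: -45647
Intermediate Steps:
K(A, d) = 2*d**2 (K(A, d) = (2*d)*d = 2*d**2)
-45597 - K(119, 3*S(-3, -5) + 4) = -45597 - 2*(3*(-3) + 4)**2 = -45597 - 2*(-9 + 4)**2 = -45597 - 2*(-5)**2 = -45597 - 2*25 = -45597 - 1*50 = -45597 - 50 = -45647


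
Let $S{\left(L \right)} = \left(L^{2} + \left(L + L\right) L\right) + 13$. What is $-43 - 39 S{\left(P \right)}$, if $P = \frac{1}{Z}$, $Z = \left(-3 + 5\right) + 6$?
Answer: $- \frac{35317}{64} \approx -551.83$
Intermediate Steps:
$Z = 8$ ($Z = 2 + 6 = 8$)
$P = \frac{1}{8} \approx 0.125$
$S{\left(L \right)} = 13 + 3 L^{2}$ ($S{\left(L \right)} = \left(L^{2} + 2 L L\right) + 13 = \left(L^{2} + 2 L^{2}\right) + 13 = 3 L^{2} + 13 = 13 + 3 L^{2}$)
$-43 - 39 S{\left(P \right)} = -43 - 39 \left(13 + \frac{3}{64}\right) = -43 - \frac{32565}{64} = - \frac{35317}{64}$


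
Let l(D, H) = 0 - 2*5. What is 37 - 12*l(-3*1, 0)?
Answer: 157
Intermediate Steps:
l(D, H) = -10 (l(D, H) = 0 - 10 = -10)
37 - 12*l(-3*1, 0) = 37 - 12*(-10) = 37 + 120 = 157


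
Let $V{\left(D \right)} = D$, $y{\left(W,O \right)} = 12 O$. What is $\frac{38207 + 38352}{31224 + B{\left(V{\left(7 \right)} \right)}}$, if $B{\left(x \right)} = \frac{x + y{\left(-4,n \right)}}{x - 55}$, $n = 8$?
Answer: $\frac{3674832}{1498649} \approx 2.4521$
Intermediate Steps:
$B{\left(x \right)} = \frac{96 + x}{-55 + x}$ ($B{\left(x \right)} = \frac{x + 12 \cdot 8}{x - 55} = \frac{x + 96}{-55 + x} = \frac{96 + x}{-55 + x}$)
$\frac{38207 + 38352}{31224 + B{\left(V{\left(7 \right)} \right)}} = \frac{38207 + 38352}{31224 + \frac{96 + 7}{-55 + 7}} = \frac{76559}{31224 + \frac{1}{-48} \cdot 103} = \frac{76559}{31224 - \frac{103}{48}} = \frac{76559}{\frac{1498649}{48}} = 76559 \cdot \frac{48}{1498649} = \frac{3674832}{1498649}$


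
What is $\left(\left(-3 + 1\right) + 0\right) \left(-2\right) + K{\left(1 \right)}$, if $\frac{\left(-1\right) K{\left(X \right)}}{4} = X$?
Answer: $0$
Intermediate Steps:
$K{\left(X \right)} = - 4 X$
$\left(\left(-3 + 1\right) + 0\right) \left(-2\right) + K{\left(1 \right)} = \left(\left(-3 + 1\right) + 0\right) \left(-2\right) - 4 = \left(-2 + 0\right) \left(-2\right) - 4 = \left(-2\right) \left(-2\right) - 4 = 4 - 4 = 0$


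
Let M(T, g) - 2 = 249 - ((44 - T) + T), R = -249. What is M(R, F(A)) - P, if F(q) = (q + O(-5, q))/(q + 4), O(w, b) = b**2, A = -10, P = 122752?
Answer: -122545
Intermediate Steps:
F(q) = (q + q**2)/(4 + q) (F(q) = (q + q**2)/(q + 4) = (q + q**2)/(4 + q))
M(T, g) = 207 (M(T, g) = 2 + (249 - ((44 - T) + T)) = 2 + (249 - 1*44) = 2 + (249 - 44) = 2 + 205 = 207)
M(R, F(A)) - P = 207 - 1*122752 = 207 - 122752 = -122545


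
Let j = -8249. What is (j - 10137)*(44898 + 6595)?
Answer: -946750298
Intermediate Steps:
(j - 10137)*(44898 + 6595) = (-8249 - 10137)*(44898 + 6595) = -18386*51493 = -946750298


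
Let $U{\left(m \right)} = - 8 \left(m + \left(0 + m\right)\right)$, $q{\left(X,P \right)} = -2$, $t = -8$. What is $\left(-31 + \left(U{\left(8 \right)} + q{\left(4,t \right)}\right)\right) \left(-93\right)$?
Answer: $14973$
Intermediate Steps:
$U{\left(m \right)} = - 16 m$ ($U{\left(m \right)} = - 8 \left(m + m\right) = - 8 \cdot 2 m = - 16 m$)
$\left(-31 + \left(U{\left(8 \right)} + q{\left(4,t \right)}\right)\right) \left(-93\right) = \left(-31 - 130\right) \left(-93\right) = \left(-161\right) \left(-93\right) = 14973$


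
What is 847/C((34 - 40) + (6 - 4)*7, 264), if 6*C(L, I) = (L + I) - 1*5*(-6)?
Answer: 2541/151 ≈ 16.828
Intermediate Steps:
C(L, I) = 5 + I/6 + L/6 (C(L, I) = ((L + I) - 1*5*(-6))/6 = ((I + L) - 5*(-6))/6 = ((I + L) + 30)/6 = (30 + I + L)/6 = 5 + I/6 + L/6)
847/C((34 - 40) + (6 - 4)*7, 264) = 847/(5 + (⅙)*264 + ((34 - 40) + (6 - 4)*7)/6) = 847/(5 + 44 + (-6 + 2*7)/6) = 847/(5 + 44 + (-6 + 14)/6) = 847/(5 + 44 + (⅙)*8) = 847/(5 + 44 + 4/3) = 847/(151/3) = 847*(3/151) = 2541/151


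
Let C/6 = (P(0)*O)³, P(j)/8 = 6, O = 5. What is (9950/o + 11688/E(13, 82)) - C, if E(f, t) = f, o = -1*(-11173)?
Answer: -12047402336626/145249 ≈ -8.2943e+7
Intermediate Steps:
o = 11173
P(j) = 48 (P(j) = 8*6 = 48)
C = 82944000 (C = 6*(48*5)³ = 6*240³ = 6*13824000 = 82944000)
(9950/o + 11688/E(13, 82)) - C = (9950/11173 + 11688/13) - 1*82944000 = (9950*(1/11173) + 11688*(1/13)) - 82944000 = (9950/11173 + 11688/13) - 82944000 = 130719374/145249 - 82944000 = -12047402336626/145249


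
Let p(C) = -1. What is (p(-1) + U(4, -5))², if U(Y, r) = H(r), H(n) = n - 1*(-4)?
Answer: 4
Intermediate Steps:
H(n) = 4 + n (H(n) = n + 4 = 4 + n)
U(Y, r) = 4 + r
(p(-1) + U(4, -5))² = (-1 + (4 - 5))² = (-1 - 1)² = (-2)² = 4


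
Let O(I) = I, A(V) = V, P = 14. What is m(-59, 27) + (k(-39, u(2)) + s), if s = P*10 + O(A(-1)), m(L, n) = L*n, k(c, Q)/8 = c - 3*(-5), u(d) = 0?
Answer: -1646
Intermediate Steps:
k(c, Q) = 120 + 8*c (k(c, Q) = 8*(c - 3*(-5)) = 8*(c + 15) = 8*(15 + c) = 120 + 8*c)
s = 139 (s = 14*10 - 1 = 140 - 1 = 139)
m(-59, 27) + (k(-39, u(2)) + s) = -59*27 + ((120 + 8*(-39)) + 139) = -1593 + ((120 - 312) + 139) = -1593 + (-192 + 139) = -1593 - 53 = -1646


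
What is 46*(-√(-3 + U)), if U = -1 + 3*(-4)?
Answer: -184*I ≈ -184.0*I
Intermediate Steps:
U = -13 (U = -1 - 12 = -13)
46*(-√(-3 + U)) = 46*(-√(-3 - 13)) = 46*(-√(-16)) = 46*(-4*I) = -184*I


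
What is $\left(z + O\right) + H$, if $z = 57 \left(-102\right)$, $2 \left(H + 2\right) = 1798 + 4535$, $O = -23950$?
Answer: $- \frac{53199}{2} \approx -26600.0$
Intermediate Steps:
$H = \frac{6329}{2}$ ($H = -2 + \frac{1798 + 4535}{2} = -2 + \frac{1}{2} \cdot 6333 = -2 + \frac{6333}{2} = \frac{6329}{2} \approx 3164.5$)
$z = -5814$
$\left(z + O\right) + H = \left(-5814 - 23950\right) + \frac{6329}{2} = -29764 + \frac{6329}{2} = - \frac{53199}{2}$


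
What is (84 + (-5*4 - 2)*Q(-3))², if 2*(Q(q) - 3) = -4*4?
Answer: 37636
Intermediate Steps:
Q(q) = -5 (Q(q) = 3 + (-4*4)/2 = 3 + (½)*(-16) = 3 - 8 = -5)
(84 + (-5*4 - 2)*Q(-3))² = (84 + (-5*4 - 2)*(-5))² = (84 + (-20 - 2)*(-5))² = (84 - 22*(-5))² = (84 + 110)² = 194² = 37636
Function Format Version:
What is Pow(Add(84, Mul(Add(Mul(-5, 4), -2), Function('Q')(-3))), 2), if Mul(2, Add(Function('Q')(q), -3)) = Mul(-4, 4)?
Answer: 37636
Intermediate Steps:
Function('Q')(q) = -5 (Function('Q')(q) = Add(3, Mul(Rational(1, 2), Mul(-4, 4))) = Add(3, Mul(Rational(1, 2), -16)) = Add(3, -8) = -5)
Pow(Add(84, Mul(Add(Mul(-5, 4), -2), Function('Q')(-3))), 2) = Pow(Add(84, Mul(Add(Mul(-5, 4), -2), -5)), 2) = Pow(Add(84, Mul(Add(-20, -2), -5)), 2) = Pow(Add(84, Mul(-22, -5)), 2) = Pow(Add(84, 110), 2) = Pow(194, 2) = 37636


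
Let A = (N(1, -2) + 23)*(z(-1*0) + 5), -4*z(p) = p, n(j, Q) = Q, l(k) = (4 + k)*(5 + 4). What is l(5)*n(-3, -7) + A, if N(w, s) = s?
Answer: -462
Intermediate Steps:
l(k) = 36 + 9*k (l(k) = (4 + k)*9 = 36 + 9*k)
z(p) = -p/4
A = 105 (A = (-2 + 23)*(-(-1)*0/4 + 5) = 21*(-¼*0 + 5) = 21*(0 + 5) = 21*5 = 105)
l(5)*n(-3, -7) + A = (36 + 9*5)*(-7) + 105 = (36 + 45)*(-7) + 105 = 81*(-7) + 105 = -567 + 105 = -462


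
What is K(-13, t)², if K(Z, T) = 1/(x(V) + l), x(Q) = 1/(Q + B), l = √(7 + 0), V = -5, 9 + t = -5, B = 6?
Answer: (1 + √7)⁻² ≈ 0.075236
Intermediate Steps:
t = -14 (t = -9 - 5 = -14)
l = √7 ≈ 2.6458
x(Q) = 1/(6 + Q) (x(Q) = 1/(Q + 6) = 1/(6 + Q))
K(Z, T) = 1/(1 + √7) (K(Z, T) = 1/(1/(6 - 5) + √7) = 1/(1/1 + √7) = 1/(1 + √7))
K(-13, t)² = (-⅙ + √7/6)²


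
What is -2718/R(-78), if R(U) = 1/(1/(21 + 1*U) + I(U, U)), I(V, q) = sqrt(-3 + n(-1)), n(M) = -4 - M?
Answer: 906/19 - 2718*I*sqrt(6) ≈ 47.684 - 6657.7*I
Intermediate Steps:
I(V, q) = I*sqrt(6) (I(V, q) = sqrt(-3 + (-4 - 1*(-1))) = sqrt(-3 + (-4 + 1)) = sqrt(-3 - 3) = sqrt(-6) = I*sqrt(6))
R(U) = 1/(1/(21 + U) + I*sqrt(6)) (R(U) = 1/(1/(21 + 1*U) + I*sqrt(6)) = 1/(1/(21 + U) + I*sqrt(6)))
-2718/R(-78) = -2718*(1 + 21*I*sqrt(6) + I*(-78)*sqrt(6))/(21 - 78) = -(-906/19 + 2718*I*sqrt(6)) = -2718*(-1/57 + I*sqrt(6)) = 906/19 - 2718*I*sqrt(6)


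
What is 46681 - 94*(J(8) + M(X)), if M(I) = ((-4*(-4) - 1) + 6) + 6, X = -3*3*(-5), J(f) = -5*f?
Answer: 47903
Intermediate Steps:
X = 45 (X = -9*(-5) = 45)
M(I) = 27 (M(I) = ((16 - 1) + 6) + 6 = (15 + 6) + 6 = 21 + 6 = 27)
46681 - 94*(J(8) + M(X)) = 46681 - 94*(-5*8 + 27) = 46681 - 94*(-40 + 27) = 46681 - 94*(-13) = 46681 - 1*(-1222) = 46681 + 1222 = 47903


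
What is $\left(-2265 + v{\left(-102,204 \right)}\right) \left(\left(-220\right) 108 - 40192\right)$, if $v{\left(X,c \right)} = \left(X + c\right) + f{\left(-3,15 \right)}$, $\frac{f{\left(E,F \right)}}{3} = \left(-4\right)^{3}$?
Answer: $150606960$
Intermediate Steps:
$f{\left(E,F \right)} = -192$ ($f{\left(E,F \right)} = 3 \left(-4\right)^{3} = 3 \left(-64\right) = -192$)
$v{\left(X,c \right)} = -192 + X + c$ ($v{\left(X,c \right)} = \left(X + c\right) - 192 = -192 + X + c$)
$\left(-2265 + v{\left(-102,204 \right)}\right) \left(\left(-220\right) 108 - 40192\right) = \left(-2265 - 90\right) \left(\left(-220\right) 108 - 40192\right) = \left(-2265 - 90\right) \left(-23760 - 40192\right) = \left(-2355\right) \left(-63952\right) = 150606960$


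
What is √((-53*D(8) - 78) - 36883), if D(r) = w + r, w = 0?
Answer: I*√37385 ≈ 193.35*I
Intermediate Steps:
D(r) = r (D(r) = 0 + r = r)
√((-53*D(8) - 78) - 36883) = √((-53*8 - 78) - 36883) = √((-424 - 78) - 36883) = √(-502 - 36883) = √(-37385) = I*√37385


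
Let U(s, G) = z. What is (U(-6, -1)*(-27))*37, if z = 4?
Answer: -3996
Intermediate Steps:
U(s, G) = 4
(U(-6, -1)*(-27))*37 = (4*(-27))*37 = -108*37 = -3996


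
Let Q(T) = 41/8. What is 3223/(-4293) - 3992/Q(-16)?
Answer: -137233391/176013 ≈ -779.68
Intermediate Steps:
Q(T) = 41/8 (Q(T) = 41*(⅛) = 41/8)
3223/(-4293) - 3992/Q(-16) = 3223/(-4293) - 3992/41/8 = 3223*(-1/4293) - 3992*8/41 = -3223/4293 - 31936/41 = -137233391/176013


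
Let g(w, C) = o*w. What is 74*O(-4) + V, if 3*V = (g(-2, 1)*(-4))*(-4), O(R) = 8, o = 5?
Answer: 1616/3 ≈ 538.67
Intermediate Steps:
g(w, C) = 5*w
V = -160/3 (V = (((5*(-2))*(-4))*(-4))/3 = (-10*(-4)*(-4))/3 = (40*(-4))/3 = (1/3)*(-160) = -160/3 ≈ -53.333)
74*O(-4) + V = 74*8 - 160/3 = 592 - 160/3 = 1616/3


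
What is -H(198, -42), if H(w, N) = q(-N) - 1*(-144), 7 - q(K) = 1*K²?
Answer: 1613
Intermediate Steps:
q(K) = 7 - K²
H(w, N) = 151 - N² (H(w, N) = (7 - (-N)²) - 1*(-144) = (7 - N²) + 144 = 151 - N²)
-H(198, -42) = -(151 - 1*(-42)²) = -(151 - 1*1764) = -(151 - 1764) = -1*(-1613) = 1613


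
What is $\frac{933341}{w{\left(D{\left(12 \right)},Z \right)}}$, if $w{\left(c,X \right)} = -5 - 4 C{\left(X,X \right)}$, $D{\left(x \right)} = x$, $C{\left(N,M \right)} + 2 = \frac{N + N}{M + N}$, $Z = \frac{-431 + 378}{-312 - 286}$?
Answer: $-933341$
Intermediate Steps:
$Z = \frac{53}{598}$ ($Z = - \frac{53}{-598} = \left(-53\right) \left(- \frac{1}{598}\right) = \frac{53}{598} \approx 0.088629$)
$C{\left(N,M \right)} = -2 + \frac{2 N}{M + N}$ ($C{\left(N,M \right)} = -2 + \frac{N + N}{M + N} = -2 + \frac{2 N}{M + N}$)
$w{\left(c,X \right)} = -1$ ($w{\left(c,X \right)} = -5 - 4 \left(- \frac{2 X}{X + X}\right) = -5 - 4 \left(- \frac{2 X}{2 X}\right) = -5 - 4 \left(- 2 X \frac{1}{2 X}\right) = -5 - -4 = -5 + 4 = -1$)
$\frac{933341}{w{\left(D{\left(12 \right)},Z \right)}} = \frac{933341}{-1} = 933341 \left(-1\right) = -933341$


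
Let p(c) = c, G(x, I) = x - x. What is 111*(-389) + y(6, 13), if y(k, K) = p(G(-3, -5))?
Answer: -43179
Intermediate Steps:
G(x, I) = 0
y(k, K) = 0
111*(-389) + y(6, 13) = 111*(-389) + 0 = -43179 + 0 = -43179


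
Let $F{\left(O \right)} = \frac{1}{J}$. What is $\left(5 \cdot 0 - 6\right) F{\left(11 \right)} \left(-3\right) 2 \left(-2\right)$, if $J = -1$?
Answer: $72$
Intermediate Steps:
$F{\left(O \right)} = -1$ ($F{\left(O \right)} = \frac{1}{-1} = -1$)
$\left(5 \cdot 0 - 6\right) F{\left(11 \right)} \left(-3\right) 2 \left(-2\right) = \left(5 \cdot 0 - 6\right) \left(-1\right) \left(-3\right) 2 \left(-2\right) = \left(0 - 6\right) \left(-1\right) \left(\left(-6\right) \left(-2\right)\right) = \left(-6\right) \left(-1\right) 12 = 6 \cdot 12 = 72$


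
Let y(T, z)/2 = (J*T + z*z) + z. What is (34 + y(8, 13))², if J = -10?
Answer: 56644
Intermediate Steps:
y(T, z) = -20*T + 2*z + 2*z² (y(T, z) = 2*((-10*T + z*z) + z) = 2*((-10*T + z²) + z) = 2*((z² - 10*T) + z) = 2*(z + z² - 10*T) = -20*T + 2*z + 2*z²)
(34 + y(8, 13))² = (34 + (-20*8 + 2*13 + 2*13²))² = (34 + (-160 + 26 + 2*169))² = (34 + (-160 + 26 + 338))² = (34 + 204)² = 238² = 56644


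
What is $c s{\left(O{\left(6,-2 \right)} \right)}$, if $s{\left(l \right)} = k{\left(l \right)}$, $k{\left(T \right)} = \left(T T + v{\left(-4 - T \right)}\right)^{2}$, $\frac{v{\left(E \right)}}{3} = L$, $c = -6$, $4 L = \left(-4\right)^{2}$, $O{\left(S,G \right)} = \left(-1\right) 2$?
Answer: $-1536$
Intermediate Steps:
$O{\left(S,G \right)} = -2$
$L = 4$ ($L = \frac{\left(-4\right)^{2}}{4} = \frac{1}{4} \cdot 16 = 4$)
$v{\left(E \right)} = 12$ ($v{\left(E \right)} = 3 \cdot 4 = 12$)
$k{\left(T \right)} = \left(12 + T^{2}\right)^{2}$ ($k{\left(T \right)} = \left(T T + 12\right)^{2} = \left(T^{2} + 12\right)^{2} = \left(12 + T^{2}\right)^{2}$)
$s{\left(l \right)} = \left(12 + l^{2}\right)^{2}$
$c s{\left(O{\left(6,-2 \right)} \right)} = - 6 \left(12 + \left(-2\right)^{2}\right)^{2} = - 6 \left(12 + 4\right)^{2} = - 6 \cdot 16^{2} = \left(-6\right) 256 = -1536$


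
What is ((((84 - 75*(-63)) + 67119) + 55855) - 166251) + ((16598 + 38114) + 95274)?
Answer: 111518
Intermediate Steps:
((((84 - 75*(-63)) + 67119) + 55855) - 166251) + ((16598 + 38114) + 95274) = ((((84 + 4725) + 67119) + 55855) - 166251) + (54712 + 95274) = (((4809 + 67119) + 55855) - 166251) + 149986 = ((71928 + 55855) - 166251) + 149986 = (127783 - 166251) + 149986 = -38468 + 149986 = 111518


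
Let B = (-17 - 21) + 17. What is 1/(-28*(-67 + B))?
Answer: 1/2464 ≈ 0.00040584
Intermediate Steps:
B = -21 (B = -38 + 17 = -21)
1/(-28*(-67 + B)) = 1/(-28*(-67 - 21)) = 1/(-28*(-88)) = 1/2464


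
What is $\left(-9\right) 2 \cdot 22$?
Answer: $-396$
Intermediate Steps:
$\left(-9\right) 2 \cdot 22 = \left(-18\right) 22 = -396$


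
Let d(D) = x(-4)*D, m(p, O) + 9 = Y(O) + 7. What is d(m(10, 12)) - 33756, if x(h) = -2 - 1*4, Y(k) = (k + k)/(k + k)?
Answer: -33750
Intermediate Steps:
Y(k) = 1 (Y(k) = (2*k)/((2*k)) = (2*k)*(1/(2*k)) = 1)
x(h) = -6 (x(h) = -2 - 4 = -6)
m(p, O) = -1 (m(p, O) = -9 + (1 + 7) = -9 + 8 = -1)
d(D) = -6*D
d(m(10, 12)) - 33756 = -6*(-1) - 33756 = 6 - 33756 = -33750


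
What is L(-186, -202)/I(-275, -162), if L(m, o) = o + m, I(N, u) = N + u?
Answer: 388/437 ≈ 0.88787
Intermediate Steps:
L(m, o) = m + o
L(-186, -202)/I(-275, -162) = (-186 - 202)/(-275 - 162) = -388/(-437) = -388*(-1/437) = 388/437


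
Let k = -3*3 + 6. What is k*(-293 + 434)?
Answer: -423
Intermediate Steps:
k = -3 (k = -9 + 6 = -3)
k*(-293 + 434) = -3*(-293 + 434) = -3*141 = -423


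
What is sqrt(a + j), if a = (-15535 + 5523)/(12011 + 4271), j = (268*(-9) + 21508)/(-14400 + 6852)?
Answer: 4*I*sqrt(46385238996222)/15362067 ≈ 1.7734*I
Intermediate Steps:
j = -4774/1887 (j = (-2412 + 21508)/(-7548) = 19096*(-1/7548) = -4774/1887 ≈ -2.5299)
a = -5006/8141 (a = -10012/16282 = -10012*1/16282 = -5006/8141 ≈ -0.61491)
sqrt(a + j) = sqrt(-5006/8141 - 4774/1887) = sqrt(-48311456/15362067) = 4*I*sqrt(46385238996222)/15362067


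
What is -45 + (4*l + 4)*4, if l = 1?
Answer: -13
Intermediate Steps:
-45 + (4*l + 4)*4 = -45 + (4*1 + 4)*4 = -45 + (4 + 4)*4 = -45 + 8*4 = -45 + 32 = -13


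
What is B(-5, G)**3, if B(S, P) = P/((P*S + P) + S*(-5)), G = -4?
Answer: -64/68921 ≈ -0.00092860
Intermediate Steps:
B(S, P) = P/(P - 5*S + P*S) (B(S, P) = P/((P + P*S) - 5*S) = P/(P - 5*S + P*S))
B(-5, G)**3 = (-4/(-4 - 5*(-5) - 4*(-5)))**3 = (-4/(-4 + 25 + 20))**3 = (-4/41)**3 = -64/68921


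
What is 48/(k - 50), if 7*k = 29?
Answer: -112/107 ≈ -1.0467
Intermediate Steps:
k = 29/7 (k = (1/7)*29 = 29/7 ≈ 4.1429)
48/(k - 50) = 48/(29/7 - 50) = 48/(-321/7) = -7/321*48 = -112/107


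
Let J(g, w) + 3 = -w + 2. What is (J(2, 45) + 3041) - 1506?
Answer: 1489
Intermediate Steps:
J(g, w) = -1 - w (J(g, w) = -3 + (-w + 2) = -3 + (2 - w) = -1 - w)
(J(2, 45) + 3041) - 1506 = ((-1 - 1*45) + 3041) - 1506 = ((-1 - 45) + 3041) - 1506 = (-46 + 3041) - 1506 = 2995 - 1506 = 1489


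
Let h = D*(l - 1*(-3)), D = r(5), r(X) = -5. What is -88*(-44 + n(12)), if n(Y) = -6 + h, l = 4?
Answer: 7480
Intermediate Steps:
D = -5
h = -35 (h = -5*(4 - 1*(-3)) = -5*(4 + 3) = -5*7 = -35)
n(Y) = -41 (n(Y) = -6 - 35 = -41)
-88*(-44 + n(12)) = -88*(-44 - 41) = -88*(-85) = 7480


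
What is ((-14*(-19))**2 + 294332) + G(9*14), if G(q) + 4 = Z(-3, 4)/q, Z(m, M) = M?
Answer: 23000294/63 ≈ 3.6508e+5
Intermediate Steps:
G(q) = -4 + 4/q
((-14*(-19))**2 + 294332) + G(9*14) = ((-14*(-19))**2 + 294332) + (-4 + 4/((9*14))) = (266**2 + 294332) + (-4 + 4/126) = (70756 + 294332) + (-4 + 4*(1/126)) = 365088 + (-4 + 2/63) = 365088 - 250/63 = 23000294/63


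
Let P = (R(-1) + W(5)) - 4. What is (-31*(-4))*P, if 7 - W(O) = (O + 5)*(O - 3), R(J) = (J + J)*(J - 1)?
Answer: -1612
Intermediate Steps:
R(J) = 2*J*(-1 + J) (R(J) = (2*J)*(-1 + J) = 2*J*(-1 + J))
W(O) = 7 - (-3 + O)*(5 + O) (W(O) = 7 - (O + 5)*(O - 3) = 7 - (5 + O)*(-3 + O) = 7 - (-3 + O)*(5 + O))
P = -13 (P = (2*(-1)*(-1 - 1) + (22 - 1*5² - 2*5)) - 4 = (2*(-1)*(-2) + (22 - 1*25 - 10)) - 4 = (4 + (22 - 25 - 10)) - 4 = (4 - 13) - 4 = -9 - 4 = -13)
(-31*(-4))*P = -31*(-4)*(-13) = 124*(-13) = -1612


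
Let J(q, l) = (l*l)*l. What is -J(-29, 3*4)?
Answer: -1728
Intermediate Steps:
J(q, l) = l³ (J(q, l) = l²*l = l³)
-J(-29, 3*4) = -(3*4)³ = -1*12³ = -1*1728 = -1728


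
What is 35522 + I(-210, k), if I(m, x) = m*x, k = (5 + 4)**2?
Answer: 18512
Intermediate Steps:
k = 81 (k = 9**2 = 81)
35522 + I(-210, k) = 35522 - 210*81 = 35522 - 17010 = 18512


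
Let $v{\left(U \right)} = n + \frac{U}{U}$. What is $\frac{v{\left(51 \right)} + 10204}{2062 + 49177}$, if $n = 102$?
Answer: $\frac{10307}{51239} \approx 0.20116$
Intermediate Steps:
$v{\left(U \right)} = 103$ ($v{\left(U \right)} = 102 + \frac{U}{U} = 102 + 1 = 103$)
$\frac{v{\left(51 \right)} + 10204}{2062 + 49177} = \frac{103 + 10204}{2062 + 49177} = \frac{10307}{51239}$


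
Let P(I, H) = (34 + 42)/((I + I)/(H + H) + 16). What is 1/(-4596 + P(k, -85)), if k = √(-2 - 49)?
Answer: -124885447/573380324912 - 95*I*√51/573380324912 ≈ -0.00021781 - 1.1832e-9*I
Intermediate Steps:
k = I*√51 (k = √(-51) = I*√51 ≈ 7.1414*I)
P(I, H) = 76/(16 + I/H) (P(I, H) = 76/((2*I)/((2*H)) + 16) = 76/((2*I)*(1/(2*H)) + 16) = 76/(I/H + 16) = 76/(16 + I/H))
1/(-4596 + P(k, -85)) = 1/(-4596 + 76*(-85)/(I*√51 + 16*(-85))) = 1/(-4596 + 76*(-85)/(I*√51 - 1360)) = 1/(-4596 + 76*(-85)/(-1360 + I*√51)) = 1/(-4596 - 6460/(-1360 + I*√51))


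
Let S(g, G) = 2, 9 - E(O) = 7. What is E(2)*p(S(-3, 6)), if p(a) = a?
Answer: 4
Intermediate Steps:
E(O) = 2 (E(O) = 9 - 1*7 = 9 - 7 = 2)
E(2)*p(S(-3, 6)) = 2*2 = 4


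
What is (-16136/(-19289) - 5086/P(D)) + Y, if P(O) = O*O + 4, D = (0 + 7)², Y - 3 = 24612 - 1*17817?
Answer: 315300229136/46390045 ≈ 6796.7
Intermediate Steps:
Y = 6798 (Y = 3 + (24612 - 1*17817) = 3 + (24612 - 17817) = 3 + 6795 = 6798)
D = 49 (D = 7² = 49)
P(O) = 4 + O² (P(O) = O² + 4 = 4 + O²)
(-16136/(-19289) - 5086/P(D)) + Y = (-16136/(-19289) - 5086/(4 + 49²)) + 6798 = (-16136*(-1/19289) - 5086/(4 + 2401)) + 6798 = (16136/19289 - 5086/2405) + 6798 = -59296774/46390045 + 6798 = 315300229136/46390045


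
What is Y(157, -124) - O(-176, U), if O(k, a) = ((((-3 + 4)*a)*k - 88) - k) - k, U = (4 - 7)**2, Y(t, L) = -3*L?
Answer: 1692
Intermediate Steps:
U = 9 (U = (-3)**2 = 9)
O(k, a) = -88 - 2*k + a*k (O(k, a) = (((1*a)*k - 88) - k) - k = ((a*k - 88) - k) - k = ((-88 + a*k) - k) - k = (-88 - k + a*k) - k = -88 - 2*k + a*k)
Y(157, -124) - O(-176, U) = -3*(-124) - (-88 - 2*(-176) + 9*(-176)) = 372 - (-88 + 352 - 1584) = 372 - 1*(-1320) = 372 + 1320 = 1692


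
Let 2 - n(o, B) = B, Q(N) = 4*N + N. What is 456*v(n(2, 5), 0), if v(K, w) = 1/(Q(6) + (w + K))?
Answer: 152/9 ≈ 16.889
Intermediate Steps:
Q(N) = 5*N
n(o, B) = 2 - B
v(K, w) = 1/(30 + K + w) (v(K, w) = 1/(5*6 + (w + K)) = 1/(30 + (K + w)) = 1/(30 + K + w))
456*v(n(2, 5), 0) = 456/(30 + (2 - 1*5) + 0) = 456/(30 + (2 - 5) + 0) = 456/(30 - 3 + 0) = 456/27 = 456*(1/27) = 152/9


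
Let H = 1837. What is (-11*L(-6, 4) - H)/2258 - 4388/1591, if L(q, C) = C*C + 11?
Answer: -6651649/1796239 ≈ -3.7031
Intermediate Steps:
L(q, C) = 11 + C**2 (L(q, C) = C**2 + 11 = 11 + C**2)
(-11*L(-6, 4) - H)/2258 - 4388/1591 = (-11*(11 + 4**2) - 1*1837)/2258 - 4388/1591 = (-11*(11 + 16) - 1837)*(1/2258) - 4388*1/1591 = (-11*27 - 1837)*(1/2258) - 4388/1591 = (-297 - 1837)*(1/2258) - 4388/1591 = -2134*1/2258 - 4388/1591 = -1067/1129 - 4388/1591 = -6651649/1796239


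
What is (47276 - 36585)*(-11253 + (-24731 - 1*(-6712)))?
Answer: -312946952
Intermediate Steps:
(47276 - 36585)*(-11253 + (-24731 - 1*(-6712))) = 10691*(-11253 + (-24731 + 6712)) = 10691*(-11253 - 18019) = 10691*(-29272) = -312946952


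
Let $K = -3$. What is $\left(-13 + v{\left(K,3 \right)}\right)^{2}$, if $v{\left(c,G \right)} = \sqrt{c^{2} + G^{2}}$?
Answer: $187 - 78 \sqrt{2} \approx 76.691$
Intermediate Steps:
$v{\left(c,G \right)} = \sqrt{G^{2} + c^{2}}$
$\left(-13 + v{\left(K,3 \right)}\right)^{2} = \left(-13 + \sqrt{3^{2} + \left(-3\right)^{2}}\right)^{2} = \left(-13 + \sqrt{9 + 9}\right)^{2} = \left(-13 + \sqrt{18}\right)^{2} = \left(-13 + 3 \sqrt{2}\right)^{2}$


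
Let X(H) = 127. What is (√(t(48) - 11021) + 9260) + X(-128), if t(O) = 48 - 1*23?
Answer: 9387 + 2*I*√2749 ≈ 9387.0 + 104.86*I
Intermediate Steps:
t(O) = 25 (t(O) = 48 - 23 = 25)
(√(t(48) - 11021) + 9260) + X(-128) = (√(25 - 11021) + 9260) + 127 = (√(-10996) + 9260) + 127 = (2*I*√2749 + 9260) + 127 = (9260 + 2*I*√2749) + 127 = 9387 + 2*I*√2749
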